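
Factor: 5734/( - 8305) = - 2^1*5^( - 1)*11^( - 1)*47^1* 61^1 * 151^ ( - 1 ) 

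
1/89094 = 1/89094 = 0.00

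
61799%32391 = 29408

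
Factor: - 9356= - 2^2*2339^1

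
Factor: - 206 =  - 2^1*103^1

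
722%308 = 106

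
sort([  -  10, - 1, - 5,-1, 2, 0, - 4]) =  [ - 10, - 5, - 4,-1, - 1, 0, 2]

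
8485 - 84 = 8401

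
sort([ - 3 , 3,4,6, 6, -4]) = [ - 4, - 3, 3,4, 6,6]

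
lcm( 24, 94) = 1128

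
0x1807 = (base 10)6151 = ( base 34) 5av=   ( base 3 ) 22102211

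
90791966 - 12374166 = 78417800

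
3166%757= 138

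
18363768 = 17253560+1110208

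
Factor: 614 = 2^1*307^1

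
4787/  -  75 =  - 4787/75 = -63.83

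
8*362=2896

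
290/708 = 145/354= 0.41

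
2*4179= 8358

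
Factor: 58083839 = 11^1 * 29^1*41^1*4441^1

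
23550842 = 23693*994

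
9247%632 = 399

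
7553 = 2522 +5031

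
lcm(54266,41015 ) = 3527290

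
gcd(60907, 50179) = 1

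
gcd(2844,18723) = 237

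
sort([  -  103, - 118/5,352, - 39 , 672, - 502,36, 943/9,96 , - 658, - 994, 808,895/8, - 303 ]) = [ - 994 , - 658, - 502, - 303,-103, - 39, - 118/5,36, 96,943/9 , 895/8,352, 672,808]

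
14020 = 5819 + 8201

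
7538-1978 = 5560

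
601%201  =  199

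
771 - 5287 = - 4516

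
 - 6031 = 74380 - 80411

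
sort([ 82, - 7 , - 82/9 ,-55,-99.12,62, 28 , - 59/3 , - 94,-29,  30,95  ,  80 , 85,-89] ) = [  -  99.12, - 94 , - 89, - 55 ,-29,- 59/3, - 82/9 ,-7,  28 , 30,62 , 80,82, 85,95 ] 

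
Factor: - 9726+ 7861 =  - 1865 = - 5^1*373^1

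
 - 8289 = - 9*921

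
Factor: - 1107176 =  -2^3*7^1 * 17^1*1163^1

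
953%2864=953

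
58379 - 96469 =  - 38090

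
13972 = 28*499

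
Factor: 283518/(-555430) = -171/335 = -3^2*5^( - 1) *19^1*67^(-1 )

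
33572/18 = 16786/9  =  1865.11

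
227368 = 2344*97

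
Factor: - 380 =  - 2^2*5^1*19^1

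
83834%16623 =719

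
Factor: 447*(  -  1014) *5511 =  - 2^1*3^3*11^1 * 13^2*149^1*167^1 = - 2497904838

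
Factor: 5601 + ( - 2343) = 3258   =  2^1*3^2*181^1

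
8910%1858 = 1478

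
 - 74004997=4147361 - 78152358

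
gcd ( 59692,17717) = 1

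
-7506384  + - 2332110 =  - 9838494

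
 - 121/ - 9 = 121/9 = 13.44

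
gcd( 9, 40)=1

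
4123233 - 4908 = 4118325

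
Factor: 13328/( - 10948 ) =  - 28/23 = - 2^2*7^1*23^( - 1 ) 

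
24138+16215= 40353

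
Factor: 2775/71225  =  3^1*7^( - 1 )* 11^( - 1)= 3/77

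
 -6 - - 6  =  0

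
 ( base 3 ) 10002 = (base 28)2r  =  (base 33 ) 2H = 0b1010011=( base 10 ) 83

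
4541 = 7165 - 2624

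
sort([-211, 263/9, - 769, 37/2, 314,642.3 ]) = [ - 769,- 211, 37/2,263/9,314, 642.3 ]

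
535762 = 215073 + 320689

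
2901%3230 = 2901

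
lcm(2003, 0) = 0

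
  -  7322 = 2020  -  9342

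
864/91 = 864/91 = 9.49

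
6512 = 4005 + 2507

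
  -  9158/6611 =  - 9158/6611 = - 1.39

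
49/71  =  49/71 = 0.69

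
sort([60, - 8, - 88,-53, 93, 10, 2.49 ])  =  [-88,-53,- 8, 2.49, 10, 60,93 ]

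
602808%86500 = 83808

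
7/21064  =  7/21064  =  0.00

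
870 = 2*435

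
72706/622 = 116  +  277/311= 116.89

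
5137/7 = 733 + 6/7 = 733.86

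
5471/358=15 + 101/358 = 15.28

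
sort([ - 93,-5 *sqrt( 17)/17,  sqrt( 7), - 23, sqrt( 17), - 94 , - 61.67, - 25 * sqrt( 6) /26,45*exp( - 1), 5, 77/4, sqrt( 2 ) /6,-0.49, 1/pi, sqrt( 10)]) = [ - 94, - 93, - 61.67, - 23,  -  25*sqrt (6)/26 ,- 5*sqrt(17)/17,-0.49,sqrt( 2)/6,1/pi,sqrt(7),sqrt (10 ),  sqrt(17), 5,  45*exp( - 1 ), 77/4]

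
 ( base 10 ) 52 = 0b110100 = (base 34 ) 1i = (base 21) 2a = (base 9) 57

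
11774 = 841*14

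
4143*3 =12429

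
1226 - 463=763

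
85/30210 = 17/6042 = 0.00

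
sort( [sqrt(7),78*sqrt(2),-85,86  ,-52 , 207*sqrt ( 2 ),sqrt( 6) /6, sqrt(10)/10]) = [ - 85, - 52 , sqrt(10)/10 , sqrt (6 ) /6 , sqrt(7), 86, 78*sqrt(2) , 207*sqrt(2)]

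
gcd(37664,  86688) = 32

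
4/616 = 1/154 = 0.01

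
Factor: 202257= 3^4*11^1*227^1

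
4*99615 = 398460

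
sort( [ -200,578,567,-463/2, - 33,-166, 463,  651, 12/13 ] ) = [ - 463/2 , - 200, - 166, - 33, 12/13,463,567, 578,651]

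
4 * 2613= 10452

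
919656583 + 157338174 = 1076994757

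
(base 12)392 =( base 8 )1036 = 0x21e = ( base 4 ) 20132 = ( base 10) 542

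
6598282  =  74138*89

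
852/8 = 213/2=106.50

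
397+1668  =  2065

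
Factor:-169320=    - 2^3*3^1*5^1*  17^1*83^1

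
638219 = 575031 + 63188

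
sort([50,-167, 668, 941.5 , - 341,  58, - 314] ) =[ - 341, - 314, - 167,50, 58,  668, 941.5] 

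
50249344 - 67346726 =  - 17097382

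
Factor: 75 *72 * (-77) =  - 2^3 *3^3*5^2*7^1 * 11^1 = -415800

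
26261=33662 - 7401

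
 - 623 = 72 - 695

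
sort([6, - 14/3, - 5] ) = [ - 5, - 14/3, 6]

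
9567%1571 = 141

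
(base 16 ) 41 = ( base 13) 50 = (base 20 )35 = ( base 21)32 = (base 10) 65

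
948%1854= 948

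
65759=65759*1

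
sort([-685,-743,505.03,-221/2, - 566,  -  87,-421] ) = [-743, - 685, - 566,- 421,-221/2, - 87,505.03] 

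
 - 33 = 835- 868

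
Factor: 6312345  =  3^1*5^1*13^1*32371^1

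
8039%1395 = 1064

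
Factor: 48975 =3^1 * 5^2 * 653^1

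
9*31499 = 283491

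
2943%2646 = 297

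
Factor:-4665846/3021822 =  - 777641/503637 = - 3^(-1)*167879^( - 1)*777641^1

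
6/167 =6/167 = 0.04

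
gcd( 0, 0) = 0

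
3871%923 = 179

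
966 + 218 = 1184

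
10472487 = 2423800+8048687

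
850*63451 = 53933350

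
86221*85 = 7328785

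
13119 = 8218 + 4901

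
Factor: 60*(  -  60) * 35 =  - 126000= -  2^4* 3^2*5^3*7^1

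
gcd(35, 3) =1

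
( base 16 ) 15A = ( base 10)346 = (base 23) f1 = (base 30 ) bg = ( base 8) 532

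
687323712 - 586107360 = 101216352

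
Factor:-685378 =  - 2^1*263^1 * 1303^1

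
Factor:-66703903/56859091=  - 7^1*17^1*487^1*769^(-1 )*1151^1 *73939^( - 1)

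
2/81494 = 1/40747 = 0.00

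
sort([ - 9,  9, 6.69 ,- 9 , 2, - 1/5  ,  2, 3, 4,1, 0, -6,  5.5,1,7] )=[ - 9,-9, - 6, - 1/5, 0,1,1,2, 2, 3, 4,5.5, 6.69, 7, 9]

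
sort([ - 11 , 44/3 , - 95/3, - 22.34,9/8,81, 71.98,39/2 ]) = [-95/3, - 22.34, - 11,9/8,44/3 , 39/2,71.98, 81 ] 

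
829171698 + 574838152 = 1404009850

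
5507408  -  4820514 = 686894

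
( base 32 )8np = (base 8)21371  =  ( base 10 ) 8953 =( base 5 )241303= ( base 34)7PB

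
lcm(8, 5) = 40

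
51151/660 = 51151/660=77.50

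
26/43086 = 13/21543 = 0.00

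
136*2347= 319192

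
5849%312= 233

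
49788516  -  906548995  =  -856760479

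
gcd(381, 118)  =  1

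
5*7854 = 39270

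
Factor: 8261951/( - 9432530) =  - 2^( - 1)*5^(-1)*23^( - 1) *41^1 * 41011^( - 1)*201511^1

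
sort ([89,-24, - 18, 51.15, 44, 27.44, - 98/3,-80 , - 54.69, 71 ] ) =[ - 80, - 54.69, -98/3, - 24, - 18, 27.44, 44, 51.15, 71,89]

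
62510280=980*63786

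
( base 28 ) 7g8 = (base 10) 5944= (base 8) 13470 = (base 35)4TT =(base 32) 5PO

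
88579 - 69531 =19048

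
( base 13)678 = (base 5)13423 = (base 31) 14S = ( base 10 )1113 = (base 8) 2131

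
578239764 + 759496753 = 1337736517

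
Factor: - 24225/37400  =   - 2^ ( - 3 )*3^1*11^( - 1)*19^1= -57/88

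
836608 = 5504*152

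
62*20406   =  1265172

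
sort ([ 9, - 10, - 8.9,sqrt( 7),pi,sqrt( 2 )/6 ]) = [  -  10, - 8.9,sqrt( 2 ) /6, sqrt ( 7),pi, 9 ] 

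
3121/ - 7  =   - 3121/7 = - 445.86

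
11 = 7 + 4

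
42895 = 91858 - 48963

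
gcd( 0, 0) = 0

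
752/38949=752/38949 = 0.02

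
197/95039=197/95039 = 0.00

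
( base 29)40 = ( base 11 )A6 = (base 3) 11022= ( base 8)164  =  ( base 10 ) 116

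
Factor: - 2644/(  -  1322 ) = 2^1 = 2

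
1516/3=1516/3 = 505.33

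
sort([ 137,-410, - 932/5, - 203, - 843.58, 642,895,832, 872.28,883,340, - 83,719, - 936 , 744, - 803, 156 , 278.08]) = [ - 936,-843.58 ,-803, - 410, - 203, - 932/5, - 83,  137 , 156 , 278.08,340, 642, 719, 744,832,872.28,  883,895 ]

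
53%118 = 53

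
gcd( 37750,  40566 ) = 2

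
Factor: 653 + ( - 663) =  -  2^1 * 5^1 =- 10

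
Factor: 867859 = 23^1*97^1*389^1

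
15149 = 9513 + 5636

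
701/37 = 18+35/37  =  18.95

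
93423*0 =0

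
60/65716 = 15/16429 = 0.00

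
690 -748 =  - 58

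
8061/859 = 8061/859=   9.38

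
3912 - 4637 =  - 725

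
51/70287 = 17/23429=0.00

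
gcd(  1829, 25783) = 59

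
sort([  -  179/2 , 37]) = [ - 179/2, 37]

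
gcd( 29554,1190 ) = 14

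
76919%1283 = 1222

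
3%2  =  1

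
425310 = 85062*5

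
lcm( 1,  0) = 0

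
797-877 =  - 80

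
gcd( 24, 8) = 8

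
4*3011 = 12044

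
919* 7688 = 7065272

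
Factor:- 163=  -163^1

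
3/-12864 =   -  1/4288=- 0.00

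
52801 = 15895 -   -  36906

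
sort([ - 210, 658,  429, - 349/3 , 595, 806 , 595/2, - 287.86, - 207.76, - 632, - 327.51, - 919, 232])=[ - 919, - 632, - 327.51, - 287.86,-210,-207.76, - 349/3, 232,595/2,429 , 595,  658,806] 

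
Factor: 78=2^1*3^1*13^1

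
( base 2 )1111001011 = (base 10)971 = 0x3CB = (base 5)12341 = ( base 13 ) 599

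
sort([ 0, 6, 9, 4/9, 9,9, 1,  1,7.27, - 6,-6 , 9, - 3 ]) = [ -6, - 6, - 3, 0, 4/9, 1  ,  1, 6, 7.27, 9,9 , 9,  9]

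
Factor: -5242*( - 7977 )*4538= 2^2*3^1*2269^1*2621^1*2659^1 = 189758439492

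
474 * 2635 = 1248990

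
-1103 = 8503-9606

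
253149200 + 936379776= 1189528976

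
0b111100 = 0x3C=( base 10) 60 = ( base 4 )330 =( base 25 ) 2A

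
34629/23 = 1505 + 14/23=1505.61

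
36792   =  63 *584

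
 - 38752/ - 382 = 101 + 85/191= 101.45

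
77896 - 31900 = 45996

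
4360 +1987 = 6347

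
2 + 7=9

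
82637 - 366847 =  - 284210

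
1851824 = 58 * 31928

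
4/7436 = 1/1859 = 0.00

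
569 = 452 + 117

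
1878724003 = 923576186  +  955147817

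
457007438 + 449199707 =906207145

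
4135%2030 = 75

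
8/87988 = 2/21997= 0.00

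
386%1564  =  386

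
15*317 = 4755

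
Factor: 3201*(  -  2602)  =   - 2^1*3^1*11^1*97^1*1301^1= -  8329002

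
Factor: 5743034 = 2^1  *11^1*41^1*6367^1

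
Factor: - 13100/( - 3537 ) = 100/27  =  2^2*3^(-3 ) * 5^2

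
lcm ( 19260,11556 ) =57780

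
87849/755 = 116 + 269/755 =116.36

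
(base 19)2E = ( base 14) 3a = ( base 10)52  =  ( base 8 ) 64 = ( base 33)1J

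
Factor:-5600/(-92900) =56/929 = 2^3* 7^1 * 929^( - 1 ) 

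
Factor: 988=2^2*13^1*19^1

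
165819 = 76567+89252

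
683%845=683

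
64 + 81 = 145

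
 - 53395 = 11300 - 64695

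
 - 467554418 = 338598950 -806153368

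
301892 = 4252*71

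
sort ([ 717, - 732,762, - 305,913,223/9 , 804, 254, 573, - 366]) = [ - 732,  -  366, - 305 , 223/9 , 254,  573,717, 762,804, 913 ] 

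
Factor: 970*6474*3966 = 24905607480 = 2^3*3^2 *5^1 * 13^1*83^1*97^1*661^1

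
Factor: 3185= 5^1*7^2*13^1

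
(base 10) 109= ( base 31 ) 3G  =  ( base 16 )6D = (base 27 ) 41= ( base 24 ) 4d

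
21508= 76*283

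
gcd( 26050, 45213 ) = 1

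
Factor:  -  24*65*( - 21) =32760 = 2^3*3^2*5^1*7^1*13^1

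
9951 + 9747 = 19698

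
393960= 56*7035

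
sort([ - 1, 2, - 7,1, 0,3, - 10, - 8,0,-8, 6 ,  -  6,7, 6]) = [  -  10, - 8, - 8, - 7, - 6,-1, 0,  0, 1,2,3,6, 6 , 7 ] 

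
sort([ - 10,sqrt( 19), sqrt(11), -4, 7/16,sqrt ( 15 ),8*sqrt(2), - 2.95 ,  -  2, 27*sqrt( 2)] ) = [ - 10,-4,  -  2.95,  -  2 , 7/16,sqrt(11),sqrt(15), sqrt(19), 8*sqrt(2 ),27*sqrt(2)] 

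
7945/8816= 7945/8816 = 0.90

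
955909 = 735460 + 220449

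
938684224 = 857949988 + 80734236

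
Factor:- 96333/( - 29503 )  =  591/181= 3^1*181^( - 1 )*197^1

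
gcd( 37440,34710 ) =390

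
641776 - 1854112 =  - 1212336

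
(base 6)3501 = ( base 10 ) 829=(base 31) qn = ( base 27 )13j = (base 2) 1100111101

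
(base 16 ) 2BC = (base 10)700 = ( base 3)221221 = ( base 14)380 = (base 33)l7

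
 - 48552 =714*( - 68)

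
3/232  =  3/232 = 0.01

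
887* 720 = 638640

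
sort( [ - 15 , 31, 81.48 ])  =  [ -15,31,81.48] 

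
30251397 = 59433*509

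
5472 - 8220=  - 2748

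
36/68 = 9/17 = 0.53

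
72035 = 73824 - 1789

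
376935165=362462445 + 14472720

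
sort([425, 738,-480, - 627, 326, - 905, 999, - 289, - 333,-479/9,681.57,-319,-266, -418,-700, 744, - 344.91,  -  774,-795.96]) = [-905,-795.96,- 774,- 700 , - 627, - 480 , - 418, - 344.91,  -  333,  -  319,-289,-266,  -  479/9 , 326,  425, 681.57, 738, 744,999 ]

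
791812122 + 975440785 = 1767252907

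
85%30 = 25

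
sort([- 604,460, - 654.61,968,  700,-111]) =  [ - 654.61 , - 604,  -  111, 460,700,968]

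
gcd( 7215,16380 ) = 195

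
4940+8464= 13404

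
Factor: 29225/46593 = 175/279=3^( - 2) * 5^2*7^1*31^( - 1) 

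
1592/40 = 199/5  =  39.80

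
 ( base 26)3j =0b1100001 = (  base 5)342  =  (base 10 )97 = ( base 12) 81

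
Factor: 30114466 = 2^1 *15057233^1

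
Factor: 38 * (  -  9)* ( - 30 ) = 10260 = 2^2*3^3*5^1 * 19^1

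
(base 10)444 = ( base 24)ic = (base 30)EO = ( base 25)hj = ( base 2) 110111100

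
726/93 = 242/31 =7.81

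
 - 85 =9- 94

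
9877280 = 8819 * 1120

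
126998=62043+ 64955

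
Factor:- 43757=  - 7^2*19^1 * 47^1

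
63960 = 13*4920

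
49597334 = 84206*589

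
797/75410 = 797/75410 =0.01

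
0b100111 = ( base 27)1C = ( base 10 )39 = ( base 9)43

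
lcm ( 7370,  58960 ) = 58960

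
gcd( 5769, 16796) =1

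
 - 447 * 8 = - 3576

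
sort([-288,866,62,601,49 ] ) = [-288,49, 62,601,866 ] 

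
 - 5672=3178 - 8850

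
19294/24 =803+ 11/12  =  803.92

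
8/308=2/77 = 0.03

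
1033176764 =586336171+446840593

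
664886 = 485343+179543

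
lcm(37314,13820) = 373140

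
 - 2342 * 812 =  - 1901704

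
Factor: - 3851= - 3851^1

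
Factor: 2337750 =2^1*3^2*5^3*1039^1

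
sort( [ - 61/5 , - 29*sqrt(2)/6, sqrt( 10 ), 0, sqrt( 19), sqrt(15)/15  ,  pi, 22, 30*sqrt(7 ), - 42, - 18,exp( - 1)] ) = [ - 42, - 18, - 61/5,-29*sqrt(2 ) /6,  0,sqrt(15)/15,exp( - 1),pi,sqrt( 10), sqrt(19 ), 22,30*sqrt(7) ] 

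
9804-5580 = 4224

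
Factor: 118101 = 3^1*39367^1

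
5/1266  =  5/1266 = 0.00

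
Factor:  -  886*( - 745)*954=2^2*3^2 * 5^1*53^1*149^1*443^1  =  629706780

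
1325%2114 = 1325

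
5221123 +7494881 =12716004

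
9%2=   1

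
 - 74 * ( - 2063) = 152662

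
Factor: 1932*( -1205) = -2^2*3^1*5^1*7^1*23^1*241^1 = -  2328060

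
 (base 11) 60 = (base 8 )102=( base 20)36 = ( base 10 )66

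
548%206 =136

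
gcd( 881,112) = 1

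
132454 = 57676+74778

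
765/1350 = 17/30= 0.57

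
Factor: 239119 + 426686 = 665805 = 3^1*5^1 * 7^1 * 17^1*373^1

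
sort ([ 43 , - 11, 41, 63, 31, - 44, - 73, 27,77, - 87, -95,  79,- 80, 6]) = [-95,-87,-80,  -  73 ,-44,- 11, 6,27, 31, 41,  43, 63, 77, 79 ] 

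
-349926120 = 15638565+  - 365564685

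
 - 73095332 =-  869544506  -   - 796449174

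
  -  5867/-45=5867/45 = 130.38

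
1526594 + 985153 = 2511747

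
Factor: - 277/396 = -2^(-2)* 3^( - 2)*11^ (-1 )*277^1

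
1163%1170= 1163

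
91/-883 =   -  91/883 = - 0.10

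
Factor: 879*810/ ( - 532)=-2^( - 1)*3^5*5^1*7^(- 1 )*19^(- 1 )*293^1 = -355995/266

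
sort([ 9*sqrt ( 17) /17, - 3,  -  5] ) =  [ - 5, - 3 , 9*sqrt(  17 ) /17]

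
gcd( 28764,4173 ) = 3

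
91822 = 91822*1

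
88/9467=88/9467 = 0.01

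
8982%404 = 94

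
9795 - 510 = 9285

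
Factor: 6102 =2^1*3^3*113^1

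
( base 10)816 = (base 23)1cb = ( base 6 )3440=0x330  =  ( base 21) 1hi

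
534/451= 1 + 83/451 = 1.18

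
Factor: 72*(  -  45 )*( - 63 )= 2^3*3^6*5^1*7^1 = 204120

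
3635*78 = 283530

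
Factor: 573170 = 2^1*5^1*13^1*4409^1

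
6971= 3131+3840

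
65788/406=32894/203 = 162.04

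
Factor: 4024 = 2^3*503^1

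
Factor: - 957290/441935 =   -  2^1*13^( - 2)*29^1*523^( - 1 ) * 3301^1 =- 191458/88387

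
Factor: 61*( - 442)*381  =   - 2^1*3^1*13^1*17^1 * 61^1*127^1=-  10272522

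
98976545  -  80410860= 18565685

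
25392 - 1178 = 24214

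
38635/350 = 110 + 27/70 = 110.39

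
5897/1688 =3 + 833/1688 = 3.49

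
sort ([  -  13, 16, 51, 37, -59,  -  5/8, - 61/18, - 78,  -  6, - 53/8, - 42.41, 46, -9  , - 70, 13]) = [  -  78, - 70, - 59,  -  42.41,-13, - 9, - 53/8, - 6,-61/18, - 5/8, 13, 16, 37, 46,51 ] 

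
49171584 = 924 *53216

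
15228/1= 15228 = 15228.00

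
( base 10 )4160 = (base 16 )1040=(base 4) 1001000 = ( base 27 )5j2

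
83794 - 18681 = 65113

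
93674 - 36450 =57224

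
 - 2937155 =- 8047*365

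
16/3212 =4/803 = 0.00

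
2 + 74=76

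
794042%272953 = 248136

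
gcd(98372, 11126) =2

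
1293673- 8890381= - 7596708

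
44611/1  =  44611 = 44611.00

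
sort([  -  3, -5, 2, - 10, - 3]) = [  -  10,-5, - 3,-3, 2] 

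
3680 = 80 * 46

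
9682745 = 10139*955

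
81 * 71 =5751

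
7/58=7/58 = 0.12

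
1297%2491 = 1297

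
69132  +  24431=93563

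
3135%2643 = 492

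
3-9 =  - 6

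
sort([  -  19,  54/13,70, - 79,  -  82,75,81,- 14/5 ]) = [-82, - 79, - 19, -14/5,54/13,70,75,81]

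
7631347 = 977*7811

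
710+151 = 861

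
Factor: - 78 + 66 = -12 = -2^2*3^1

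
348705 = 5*69741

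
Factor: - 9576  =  -2^3*3^2*7^1*19^1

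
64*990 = 63360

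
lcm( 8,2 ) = 8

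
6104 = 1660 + 4444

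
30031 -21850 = 8181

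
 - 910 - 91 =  - 1001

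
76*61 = 4636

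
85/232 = 85/232 = 0.37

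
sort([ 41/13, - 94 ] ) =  [ - 94,41/13]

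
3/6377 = 3/6377 = 0.00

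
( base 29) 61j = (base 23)9eb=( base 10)5094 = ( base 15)1799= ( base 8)11746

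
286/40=7 + 3/20 = 7.15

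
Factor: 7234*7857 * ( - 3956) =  - 2^3*3^4*23^1*43^1*97^1*3617^1 =- 224849300328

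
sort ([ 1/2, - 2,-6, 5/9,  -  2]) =[ - 6, - 2, - 2,1/2,5/9 ]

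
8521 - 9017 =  - 496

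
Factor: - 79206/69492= - 2^ (-1)*43^1*307^1*5791^ ( - 1) = - 13201/11582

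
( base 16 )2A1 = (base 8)1241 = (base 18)217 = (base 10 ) 673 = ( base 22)18D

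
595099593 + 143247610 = 738347203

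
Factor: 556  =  2^2 * 139^1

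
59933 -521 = 59412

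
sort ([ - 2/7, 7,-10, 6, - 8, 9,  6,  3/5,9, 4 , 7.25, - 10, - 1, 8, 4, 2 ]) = [-10,- 10, - 8,- 1 ,  -  2/7, 3/5, 2,4,4,6,6, 7,  7.25, 8,9, 9]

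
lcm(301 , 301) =301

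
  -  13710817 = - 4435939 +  - 9274878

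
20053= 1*20053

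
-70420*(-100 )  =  7042000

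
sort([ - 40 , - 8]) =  [ - 40, - 8]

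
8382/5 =1676 + 2/5 = 1676.40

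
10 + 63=73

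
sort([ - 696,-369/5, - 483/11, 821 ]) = [-696 , - 369/5, - 483/11 , 821]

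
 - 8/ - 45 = 8/45 = 0.18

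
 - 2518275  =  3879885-6398160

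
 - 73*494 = -36062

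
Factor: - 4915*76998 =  - 2^1*3^1*5^1*41^1 * 313^1*983^1 = -378445170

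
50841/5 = 10168 + 1/5 = 10168.20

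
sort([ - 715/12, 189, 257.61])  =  [ - 715/12,189, 257.61 ]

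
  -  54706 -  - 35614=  - 19092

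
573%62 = 15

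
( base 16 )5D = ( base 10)93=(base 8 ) 135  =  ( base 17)58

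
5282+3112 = 8394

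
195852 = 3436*57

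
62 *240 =14880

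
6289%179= 24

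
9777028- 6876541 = 2900487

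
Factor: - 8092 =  - 2^2*7^1*17^2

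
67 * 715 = 47905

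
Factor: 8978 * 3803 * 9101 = 2^1*19^1* 67^2*479^1*3803^1 = 310738482734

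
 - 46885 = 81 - 46966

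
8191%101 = 10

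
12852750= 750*17137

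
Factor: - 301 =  - 7^1*43^1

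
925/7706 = 925/7706=0.12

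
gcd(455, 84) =7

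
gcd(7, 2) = 1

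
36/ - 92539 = -1 + 92503/92539= - 0.00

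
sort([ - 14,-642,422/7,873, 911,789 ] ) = [ - 642, - 14, 422/7,789,873,  911] 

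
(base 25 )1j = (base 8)54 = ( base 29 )1f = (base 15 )2E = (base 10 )44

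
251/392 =251/392 = 0.64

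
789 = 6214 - 5425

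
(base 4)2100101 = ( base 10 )9233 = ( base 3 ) 110122222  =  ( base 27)CHQ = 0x2411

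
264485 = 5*52897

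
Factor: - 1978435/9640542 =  - 2^( - 1 )*3^( - 1 ) * 5^1*23^(-1)*69859^(  -  1 )*395687^1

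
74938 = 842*89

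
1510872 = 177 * 8536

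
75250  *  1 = 75250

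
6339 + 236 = 6575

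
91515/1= 91515 = 91515.00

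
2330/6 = 388 + 1/3 = 388.33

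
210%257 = 210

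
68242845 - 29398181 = 38844664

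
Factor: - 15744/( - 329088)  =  41^1 * 857^( - 1 )= 41/857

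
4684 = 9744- 5060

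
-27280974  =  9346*(-2919)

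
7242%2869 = 1504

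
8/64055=8/64055  =  0.00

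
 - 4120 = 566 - 4686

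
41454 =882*47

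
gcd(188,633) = 1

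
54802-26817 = 27985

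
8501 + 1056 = 9557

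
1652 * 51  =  84252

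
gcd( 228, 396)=12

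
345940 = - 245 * ( - 1412)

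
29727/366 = 9909/122 = 81.22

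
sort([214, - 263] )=[-263, 214]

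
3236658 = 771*4198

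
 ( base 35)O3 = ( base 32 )QB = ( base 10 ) 843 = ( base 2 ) 1101001011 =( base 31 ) R6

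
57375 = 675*85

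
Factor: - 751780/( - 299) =2^2 * 5^1*13^( - 1) *23^( - 1)*37589^1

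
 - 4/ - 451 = 4/451 = 0.01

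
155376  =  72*2158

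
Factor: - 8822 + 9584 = 762   =  2^1*3^1*127^1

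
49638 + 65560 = 115198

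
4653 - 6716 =  -  2063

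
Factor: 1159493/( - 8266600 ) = -2^(- 3)*5^( - 2)*31^1 * 113^1*331^1*41333^ ( - 1)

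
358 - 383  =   -25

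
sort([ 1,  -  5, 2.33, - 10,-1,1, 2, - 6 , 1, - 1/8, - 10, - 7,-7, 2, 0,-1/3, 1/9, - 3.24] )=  [ - 10, - 10, - 7,  -  7, - 6, - 5, - 3.24, - 1 , - 1/3, - 1/8, 0, 1/9, 1, 1,1, 2,2, 2.33] 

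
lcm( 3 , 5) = 15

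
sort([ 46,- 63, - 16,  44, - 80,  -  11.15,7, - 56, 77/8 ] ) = [- 80, - 63, - 56, - 16,  -  11.15, 7, 77/8, 44 , 46]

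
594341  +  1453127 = 2047468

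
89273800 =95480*935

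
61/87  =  61/87 = 0.70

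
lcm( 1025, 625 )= 25625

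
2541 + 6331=8872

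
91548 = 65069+26479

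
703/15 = 46 + 13/15=46.87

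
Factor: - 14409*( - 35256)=2^3*3^3*13^1*113^1*1601^1 =508003704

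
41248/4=10312 = 10312.00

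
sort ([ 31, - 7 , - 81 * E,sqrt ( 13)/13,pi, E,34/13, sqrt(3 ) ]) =[  -  81*E, - 7, sqrt(13) /13,  sqrt ( 3),34/13, E, pi, 31 ]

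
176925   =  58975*3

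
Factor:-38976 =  - 2^6*3^1*7^1*29^1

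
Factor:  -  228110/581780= - 22811/58178 = - 2^( - 1 ) * 19^ ( - 1 )*1531^ ( - 1)*22811^1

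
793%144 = 73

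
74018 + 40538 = 114556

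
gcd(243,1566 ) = 27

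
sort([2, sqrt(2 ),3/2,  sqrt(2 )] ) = [ sqrt( 2),sqrt( 2 ), 3/2,  2 ] 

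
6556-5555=1001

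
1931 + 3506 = 5437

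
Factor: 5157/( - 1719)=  -3=- 3^1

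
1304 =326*4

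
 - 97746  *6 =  - 586476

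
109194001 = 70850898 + 38343103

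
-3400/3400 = -1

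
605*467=282535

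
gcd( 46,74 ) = 2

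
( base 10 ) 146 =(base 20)76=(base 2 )10010010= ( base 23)68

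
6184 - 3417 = 2767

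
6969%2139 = 552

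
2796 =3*932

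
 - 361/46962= - 1 + 46601/46962 = -0.01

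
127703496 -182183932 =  - 54480436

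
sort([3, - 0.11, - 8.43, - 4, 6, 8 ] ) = [ - 8.43, - 4 , - 0.11, 3,6,8]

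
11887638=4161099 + 7726539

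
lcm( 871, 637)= 42679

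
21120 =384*55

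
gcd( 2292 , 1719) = 573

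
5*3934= 19670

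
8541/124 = 8541/124 =68.88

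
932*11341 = 10569812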